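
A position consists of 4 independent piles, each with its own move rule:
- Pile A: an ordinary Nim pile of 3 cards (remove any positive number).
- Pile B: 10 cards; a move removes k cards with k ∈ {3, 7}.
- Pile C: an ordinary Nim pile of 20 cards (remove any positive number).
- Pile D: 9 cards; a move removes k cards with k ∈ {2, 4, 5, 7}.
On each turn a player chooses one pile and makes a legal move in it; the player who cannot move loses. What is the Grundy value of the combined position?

Pile A is a plain Nim pile of size 3, so its Grundy value is 3.
Build the Grundy sequence for pile B with g(k) = mex{g(k−s) : s ∈ {3, 7}, s ≤ k}:
k:     0  1  2  3  4  5  6  7  8  9 10
g(k):  0  0  0  1  1  1  0  2  2  1  0
So g(10) = 0.
Pile C is a plain Nim pile of size 20, so its Grundy value is 20.
Build the Grundy sequence for pile D with g(k) = mex{g(k−s) : s ∈ {2, 4, 5, 7}, s ≤ k}:
g(0) = mex{} = 0
g(1) = mex{} = 0
g(2) = mex{0} = 1
g(3) = mex{0} = 1
g(4) = mex{0,1} = 2
g(5) = mex{0,1} = 2
g(6) = mex{0,1,2} = 3
g(7) = mex{0,1,2} = 3
g(8) = mex{0,1,2,3} = 4
g(9) = mex{1,2,3} = 0
So g(9) = 0.
By the Sprague-Grundy theorem, the Grundy value of a sum of independent games is the XOR of the component values.
Combined value = 3 XOR 0 XOR 20 XOR 0 = 23.

23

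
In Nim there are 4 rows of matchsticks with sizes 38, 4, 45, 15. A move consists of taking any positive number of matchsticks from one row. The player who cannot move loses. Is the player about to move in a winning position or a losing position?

Losing position

In binary:
  100110  (38)
  000100  (4)
  101101  (45)
  001111  (15)
  ------
  000000  (0)
The nim-sum is 0, so this is a P-position: the player to move is in a losing position under optimal play.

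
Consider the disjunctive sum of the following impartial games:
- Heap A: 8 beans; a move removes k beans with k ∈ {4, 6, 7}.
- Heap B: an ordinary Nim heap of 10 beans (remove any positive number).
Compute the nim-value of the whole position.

8

For heap A, compute g(0), g(1), … with moves {4, 6, 7}:
k:     0  1  2  3  4  5  6  7  8
g(k):  0  0  0  0  1  1  1  1  2
So g(8) = 2.
Heap B is a plain Nim heap of size 10, so its Grundy value is 10.
By the Sprague-Grundy theorem, the Grundy value of a sum of independent games is the XOR of the component values.
Combined value = 2 XOR 10 = 8.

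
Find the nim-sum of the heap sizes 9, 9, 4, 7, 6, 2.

7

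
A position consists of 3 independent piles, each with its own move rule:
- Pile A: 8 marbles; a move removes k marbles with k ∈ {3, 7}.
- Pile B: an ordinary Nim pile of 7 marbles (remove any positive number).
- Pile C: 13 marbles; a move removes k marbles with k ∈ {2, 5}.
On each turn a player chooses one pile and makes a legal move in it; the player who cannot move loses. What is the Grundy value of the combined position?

Grundy values for pile A (subtraction set {3, 7}):
k:     0  1  2  3  4  5  6  7  8
g(k):  0  0  0  1  1  1  0  2  2
So g(8) = 2.
Pile B is a plain Nim pile of size 7, so its Grundy value is 7.
For pile C, compute g(0), g(1), … with moves {2, 5}:
k:     0  1  2  3  4  5  6  7  8  9 10 11 12 13
g(k):  0  0  1  1  0  2  1  0  0  1  1  0  2  1
So g(13) = 1.
By the Sprague-Grundy theorem, the Grundy value of a sum of independent games is the XOR of the component values.
Combined value = 2 XOR 7 XOR 1 = 4.

4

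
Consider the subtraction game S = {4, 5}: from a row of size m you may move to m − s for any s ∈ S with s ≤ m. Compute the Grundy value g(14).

1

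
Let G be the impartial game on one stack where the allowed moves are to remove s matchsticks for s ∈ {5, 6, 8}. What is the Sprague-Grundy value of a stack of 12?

2

Grundy values for subtraction set {5, 6, 8}:
k:     0  1  2  3  4  5  6  7  8  9 10 11 12
g(k):  0  0  0  0  0  1  1  1  1  1  2  2  2
So g(12) = 2.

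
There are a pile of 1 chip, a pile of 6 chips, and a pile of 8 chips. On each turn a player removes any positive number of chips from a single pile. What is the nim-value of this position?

15

Nim-sum: 1 ⊕ 6 ⊕ 8 = 15.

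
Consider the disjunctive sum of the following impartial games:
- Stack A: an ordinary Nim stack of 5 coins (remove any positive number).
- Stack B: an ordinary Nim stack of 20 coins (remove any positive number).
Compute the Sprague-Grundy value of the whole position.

17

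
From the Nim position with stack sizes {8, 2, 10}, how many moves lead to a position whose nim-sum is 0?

0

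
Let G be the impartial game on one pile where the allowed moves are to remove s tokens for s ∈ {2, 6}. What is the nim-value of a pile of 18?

1

Grundy values for subtraction set {2, 6}:
k:     0  1  2  3  4  5  6  7  8  9 10 11 12 13 14 15 16 17 18
g(k):  0  0  1  1  0  0  1  1  0  0  1  1  0  0  1  1  0  0  1
So g(18) = 1.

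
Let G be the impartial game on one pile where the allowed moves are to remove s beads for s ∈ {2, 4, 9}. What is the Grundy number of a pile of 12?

Grundy values for subtraction set {2, 4, 9}:
k:     0  1  2  3  4  5  6  7  8  9 10 11 12
g(k):  0  0  1  1  2  2  0  0  1  1  2  2  0
So g(12) = 0.

0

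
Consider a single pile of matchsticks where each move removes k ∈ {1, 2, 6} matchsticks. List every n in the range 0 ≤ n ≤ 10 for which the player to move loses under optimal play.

0, 3, 7, 10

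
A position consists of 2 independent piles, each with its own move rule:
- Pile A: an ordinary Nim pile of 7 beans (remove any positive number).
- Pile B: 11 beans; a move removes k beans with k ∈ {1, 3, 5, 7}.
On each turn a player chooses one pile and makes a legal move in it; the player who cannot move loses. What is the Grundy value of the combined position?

Pile A is a plain Nim pile of size 7, so its Grundy value is 7.
Grundy values for pile B (subtraction set {1, 3, 5, 7}):
g(0) = mex{} = 0
g(1) = mex{0} = 1
g(2) = mex{1} = 0
g(3) = mex{0} = 1
g(4) = mex{1} = 0
g(5) = mex{0} = 1
g(6) = mex{1} = 0
g(7) = mex{0} = 1
g(8) = mex{1} = 0
g(9) = mex{0} = 1
g(10) = mex{1} = 0
g(11) = mex{0} = 1
So g(11) = 1.
By the Sprague-Grundy theorem, the Grundy value of a sum of independent games is the XOR of the component values.
Combined value = 7 ⊕ 1 = 6.

6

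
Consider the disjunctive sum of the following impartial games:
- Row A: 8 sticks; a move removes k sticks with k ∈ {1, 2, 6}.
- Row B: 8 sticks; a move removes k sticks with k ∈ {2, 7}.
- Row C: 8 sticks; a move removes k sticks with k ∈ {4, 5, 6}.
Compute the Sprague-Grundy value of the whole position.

1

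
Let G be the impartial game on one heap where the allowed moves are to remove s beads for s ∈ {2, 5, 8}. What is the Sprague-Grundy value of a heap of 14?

0

Grundy values for subtraction set {2, 5, 8}:
g(0) = mex{} = 0
g(1) = mex{} = 0
g(2) = mex{0} = 1
g(3) = mex{0} = 1
g(4) = mex{1} = 0
g(5) = mex{0,1} = 2
g(6) = mex{0} = 1
g(7) = mex{1,2} = 0
g(8) = mex{0,1} = 2
g(9) = mex{0} = 1
g(10) = mex{1,2} = 0
g(11) = mex{1} = 0
g(12) = mex{0} = 1
g(13) = mex{0,2} = 1
g(14) = mex{1} = 0
So g(14) = 0.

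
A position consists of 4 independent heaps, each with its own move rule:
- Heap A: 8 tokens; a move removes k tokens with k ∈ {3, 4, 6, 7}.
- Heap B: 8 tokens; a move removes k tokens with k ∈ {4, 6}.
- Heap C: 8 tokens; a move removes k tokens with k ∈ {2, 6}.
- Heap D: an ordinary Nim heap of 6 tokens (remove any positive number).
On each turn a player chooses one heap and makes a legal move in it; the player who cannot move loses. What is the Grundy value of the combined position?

6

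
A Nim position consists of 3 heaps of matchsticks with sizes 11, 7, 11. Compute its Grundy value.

7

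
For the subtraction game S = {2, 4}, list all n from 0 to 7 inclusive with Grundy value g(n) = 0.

Compute g(0), g(1), … for moves {2, 4}:
g(0) = mex{} = 0
g(1) = mex{} = 0
g(2) = mex{0} = 1
g(3) = mex{0} = 1
g(4) = mex{0,1} = 2
g(5) = mex{0,1} = 2
g(6) = mex{1,2} = 0
g(7) = mex{1,2} = 0
The P-positions (g = 0) in 0..7 are 0, 1, 6, 7.

0, 1, 6, 7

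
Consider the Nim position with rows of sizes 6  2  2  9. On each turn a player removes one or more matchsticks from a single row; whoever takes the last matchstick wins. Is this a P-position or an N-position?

N-position

Nim-sum: 6 ⊕ 2 ⊕ 2 ⊕ 9 = 15.
The nim-sum is 15 ≠ 0, so this is an N-position: the player to move can win.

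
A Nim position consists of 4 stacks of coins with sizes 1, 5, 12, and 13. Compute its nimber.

Compute the nim-sum pairwise:
1 XOR 5 = 4
4 XOR 12 = 8
8 XOR 13 = 5

5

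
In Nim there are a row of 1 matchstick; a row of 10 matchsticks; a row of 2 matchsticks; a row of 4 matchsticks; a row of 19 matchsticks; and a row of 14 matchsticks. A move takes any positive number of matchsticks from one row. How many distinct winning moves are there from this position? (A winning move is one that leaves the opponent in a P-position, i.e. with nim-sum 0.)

1

Nim-sum: 1 ⊕ 10 ⊕ 2 ⊕ 4 ⊕ 19 ⊕ 14 = 16.
The overall nim-sum is X = 16. A row of size p has a winning move iff p XOR X < p (reduce it to p XOR X).
  1: 1 XOR 16 = 17 ≥ 1 — no move.
  10: 10 XOR 16 = 26 ≥ 10 — no move.
  2: 2 XOR 16 = 18 ≥ 2 — no move.
  4: 4 XOR 16 = 20 ≥ 4 — no move.
  19: 19 XOR 16 = 3 < 19 — winning move (to 3).
  14: 14 XOR 16 = 30 ≥ 14 — no move.
That gives 1 winning move.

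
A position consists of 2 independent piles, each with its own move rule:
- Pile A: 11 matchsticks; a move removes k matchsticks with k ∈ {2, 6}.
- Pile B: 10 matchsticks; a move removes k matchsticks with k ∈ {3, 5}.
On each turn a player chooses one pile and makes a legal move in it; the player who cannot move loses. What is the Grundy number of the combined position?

For pile A, compute g(0), g(1), … with moves {2, 6}:
k:     0  1  2  3  4  5  6  7  8  9 10 11
g(k):  0  0  1  1  0  0  1  1  0  0  1  1
So g(11) = 1.
Build the Grundy sequence for pile B with g(k) = mex{g(k−s) : s ∈ {3, 5}, s ≤ k}:
k:     0  1  2  3  4  5  6  7  8  9 10
g(k):  0  0  0  1  1  1  2  2  0  0  0
So g(10) = 0.
The value of a disjunctive sum is the nim-sum of the parts.
Combined value = 1 XOR 0 = 1.

1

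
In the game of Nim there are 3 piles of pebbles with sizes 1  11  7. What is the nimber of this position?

13

Compute the nim-sum pairwise:
1 ⊕ 11 = 10
10 ⊕ 7 = 13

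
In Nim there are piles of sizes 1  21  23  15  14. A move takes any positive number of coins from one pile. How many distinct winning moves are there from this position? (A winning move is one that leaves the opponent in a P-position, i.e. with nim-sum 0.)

Compute the nim-sum pairwise:
1 ^ 21 = 20
20 ^ 23 = 3
3 ^ 15 = 12
12 ^ 14 = 2
The overall nim-sum is X = 2. A pile of size p has a winning move iff p XOR X < p (reduce it to p XOR X).
  1: 1 XOR 2 = 3 ≥ 1 — no move.
  21: 21 XOR 2 = 23 ≥ 21 — no move.
  23: 23 XOR 2 = 21 < 23 — winning move (to 21).
  15: 15 XOR 2 = 13 < 15 — winning move (to 13).
  14: 14 XOR 2 = 12 < 14 — winning move (to 12).
That gives 3 winning moves.

3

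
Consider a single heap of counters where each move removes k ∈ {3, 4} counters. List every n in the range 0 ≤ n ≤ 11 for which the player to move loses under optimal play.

0, 1, 2, 7, 8, 9

Grundy values for subtraction set {3, 4}:
g(0) = mex{} = 0
g(1) = mex{} = 0
g(2) = mex{} = 0
g(3) = mex{0} = 1
g(4) = mex{0} = 1
g(5) = mex{0} = 1
g(6) = mex{0,1} = 2
g(7) = mex{1} = 0
g(8) = mex{1} = 0
g(9) = mex{1,2} = 0
g(10) = mex{0,2} = 1
g(11) = mex{0} = 1
The P-positions (g = 0) in 0..11 are 0, 1, 2, 7, 8, 9.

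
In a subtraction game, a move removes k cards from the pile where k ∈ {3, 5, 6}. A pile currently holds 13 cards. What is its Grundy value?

1

Compute g(0), g(1), … for moves {3, 5, 6}:
g(0) = mex{} = 0
g(1) = mex{} = 0
g(2) = mex{} = 0
g(3) = mex{0} = 1
g(4) = mex{0} = 1
g(5) = mex{0} = 1
g(6) = mex{0,1} = 2
g(7) = mex{0,1} = 2
g(8) = mex{0,1} = 2
g(9) = mex{1,2} = 0
g(10) = mex{1,2} = 0
g(11) = mex{1,2} = 0
g(12) = mex{0,2} = 1
g(13) = mex{0,2} = 1
So g(13) = 1.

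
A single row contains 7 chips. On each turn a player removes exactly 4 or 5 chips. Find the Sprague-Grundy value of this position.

1

Build the Grundy sequence with g(k) = mex{g(k−s) : s ∈ {4, 5}, s ≤ k}:
g(0) = mex{} = 0
g(1) = mex{} = 0
g(2) = mex{} = 0
g(3) = mex{} = 0
g(4) = mex{0} = 1
g(5) = mex{0} = 1
g(6) = mex{0} = 1
g(7) = mex{0} = 1
So g(7) = 1.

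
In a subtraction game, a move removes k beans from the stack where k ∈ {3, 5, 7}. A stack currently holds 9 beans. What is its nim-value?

3

Compute g(0), g(1), … for moves {3, 5, 7}:
k:     0  1  2  3  4  5  6  7  8  9
g(k):  0  0  0  1  1  1  2  2  2  3
So g(9) = 3.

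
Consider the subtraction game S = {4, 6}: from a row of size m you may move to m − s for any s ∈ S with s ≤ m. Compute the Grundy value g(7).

Grundy values for subtraction set {4, 6}:
k:     0  1  2  3  4  5  6  7
g(k):  0  0  0  0  1  1  1  1
So g(7) = 1.

1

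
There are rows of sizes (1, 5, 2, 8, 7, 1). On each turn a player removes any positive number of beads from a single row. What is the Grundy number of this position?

8

Compute the nim-sum pairwise:
1 ⊕ 5 = 4
4 ⊕ 2 = 6
6 ⊕ 8 = 14
14 ⊕ 7 = 9
9 ⊕ 1 = 8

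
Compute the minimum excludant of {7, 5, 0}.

1

0 is in the set but 1 is not, so the mex is 1.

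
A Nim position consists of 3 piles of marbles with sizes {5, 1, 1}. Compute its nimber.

Compute the nim-sum pairwise:
5 XOR 1 = 4
4 XOR 1 = 5

5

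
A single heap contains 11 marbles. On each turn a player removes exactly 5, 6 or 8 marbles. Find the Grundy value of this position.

2

Compute g(0), g(1), … for moves {5, 6, 8}:
k:     0  1  2  3  4  5  6  7  8  9 10 11
g(k):  0  0  0  0  0  1  1  1  1  1  2  2
So g(11) = 2.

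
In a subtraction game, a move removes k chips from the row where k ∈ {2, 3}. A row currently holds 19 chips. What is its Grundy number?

2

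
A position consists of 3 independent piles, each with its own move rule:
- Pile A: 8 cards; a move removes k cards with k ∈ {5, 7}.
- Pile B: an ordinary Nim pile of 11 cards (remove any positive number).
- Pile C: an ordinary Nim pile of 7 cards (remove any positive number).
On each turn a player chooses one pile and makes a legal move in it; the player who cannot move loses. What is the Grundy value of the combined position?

13

Build the Grundy sequence for pile A with g(k) = mex{g(k−s) : s ∈ {5, 7}, s ≤ k}:
g(0) = mex{} = 0
g(1) = mex{} = 0
g(2) = mex{} = 0
g(3) = mex{} = 0
g(4) = mex{} = 0
g(5) = mex{0} = 1
g(6) = mex{0} = 1
g(7) = mex{0} = 1
g(8) = mex{0} = 1
So g(8) = 1.
Pile B is a plain Nim pile of size 11, so its Grundy value is 11.
Pile C is a plain Nim pile of size 7, so its Grundy value is 7.
The value of a disjunctive sum is the nim-sum of the parts.
Combined value = 1 ⊕ 11 ⊕ 7 = 13.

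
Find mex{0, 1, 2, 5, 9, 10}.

The values 0, 1, 2 are all present; 3 is the first non-negative integer missing from the set.

3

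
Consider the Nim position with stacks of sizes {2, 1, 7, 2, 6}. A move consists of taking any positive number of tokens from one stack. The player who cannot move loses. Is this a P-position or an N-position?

Nim-sum: 2 ^ 1 ^ 7 ^ 2 ^ 6 = 0.
The nim-sum is 0, so this is a P-position: the player to move is in a losing position under optimal play.

P-position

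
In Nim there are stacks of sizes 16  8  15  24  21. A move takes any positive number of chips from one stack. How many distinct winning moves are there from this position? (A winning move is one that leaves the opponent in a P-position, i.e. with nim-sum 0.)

3

Compute the nim-sum pairwise:
16 ^ 8 = 24
24 ^ 15 = 23
23 ^ 24 = 15
15 ^ 21 = 26
The overall nim-sum is X = 26. A stack of size p has a winning move iff p XOR X < p (reduce it to p XOR X).
  16: 16 XOR 26 = 10 < 16 — winning move (to 10).
  8: 8 XOR 26 = 18 ≥ 8 — no move.
  15: 15 XOR 26 = 21 ≥ 15 — no move.
  24: 24 XOR 26 = 2 < 24 — winning move (to 2).
  21: 21 XOR 26 = 15 < 21 — winning move (to 15).
That gives 3 winning moves.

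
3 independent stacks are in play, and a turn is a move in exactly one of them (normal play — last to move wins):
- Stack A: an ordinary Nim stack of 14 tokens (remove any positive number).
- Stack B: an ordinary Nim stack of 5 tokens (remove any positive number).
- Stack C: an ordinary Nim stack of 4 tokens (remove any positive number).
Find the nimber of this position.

15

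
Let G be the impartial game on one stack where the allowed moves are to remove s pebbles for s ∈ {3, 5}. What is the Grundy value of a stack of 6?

Grundy values for subtraction set {3, 5}:
g(0) = mex{} = 0
g(1) = mex{} = 0
g(2) = mex{} = 0
g(3) = mex{0} = 1
g(4) = mex{0} = 1
g(5) = mex{0} = 1
g(6) = mex{0,1} = 2
So g(6) = 2.

2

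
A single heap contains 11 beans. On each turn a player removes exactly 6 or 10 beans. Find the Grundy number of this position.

1

Compute g(0), g(1), … for moves {6, 10}:
k:     0  1  2  3  4  5  6  7  8  9 10 11
g(k):  0  0  0  0  0  0  1  1  1  1  1  1
So g(11) = 1.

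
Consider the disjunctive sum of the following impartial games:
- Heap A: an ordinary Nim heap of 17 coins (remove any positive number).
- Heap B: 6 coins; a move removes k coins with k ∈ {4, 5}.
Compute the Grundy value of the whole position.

Heap A is a plain Nim heap of size 17, so its Grundy value is 17.
Grundy values for heap B (subtraction set {4, 5}):
g(0) = mex{} = 0
g(1) = mex{} = 0
g(2) = mex{} = 0
g(3) = mex{} = 0
g(4) = mex{0} = 1
g(5) = mex{0} = 1
g(6) = mex{0} = 1
So g(6) = 1.
The value of a disjunctive sum is the nim-sum of the parts.
Combined value = 17 XOR 1 = 16.

16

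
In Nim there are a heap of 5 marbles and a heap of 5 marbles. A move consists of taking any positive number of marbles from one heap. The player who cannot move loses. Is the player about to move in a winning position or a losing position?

In binary:
  101  (5)
  101  (5)
  ---
  000  (0)
The nim-sum is 0, so this is a P-position: the player to move is in a losing position under optimal play.

Losing position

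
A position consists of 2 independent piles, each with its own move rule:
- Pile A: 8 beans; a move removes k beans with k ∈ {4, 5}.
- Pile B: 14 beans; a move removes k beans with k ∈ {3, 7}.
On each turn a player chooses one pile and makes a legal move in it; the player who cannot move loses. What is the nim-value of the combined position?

3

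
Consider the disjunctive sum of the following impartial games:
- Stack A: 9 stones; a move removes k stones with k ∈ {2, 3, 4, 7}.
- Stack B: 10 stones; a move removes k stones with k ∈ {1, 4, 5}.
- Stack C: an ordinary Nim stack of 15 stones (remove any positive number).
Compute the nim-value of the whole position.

For stack A, compute g(0), g(1), … with moves {2, 3, 4, 7}:
k:     0  1  2  3  4  5  6  7  8  9
g(k):  0  0  1  1  2  2  0  3  1  4
So g(9) = 4.
Build the Grundy sequence for stack B with g(k) = mex{g(k−s) : s ∈ {1, 4, 5}, s ≤ k}:
k:     0  1  2  3  4  5  6  7  8  9 10
g(k):  0  1  0  1  2  3  2  3  0  1  0
So g(10) = 0.
Stack C is a plain Nim stack of size 15, so its Grundy value is 15.
The value of a disjunctive sum is the nim-sum of the parts.
Combined value = 4 ⊕ 0 ⊕ 15 = 11.

11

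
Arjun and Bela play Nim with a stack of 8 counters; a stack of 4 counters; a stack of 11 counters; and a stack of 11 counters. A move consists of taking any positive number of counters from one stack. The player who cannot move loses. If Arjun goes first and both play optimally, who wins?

Nim-sum: 8 ⊕ 4 ⊕ 11 ⊕ 11 = 12.
The nim-sum is 12 ≠ 0, so this is an N-position: the player to move can win; Arjun has a winning move.

Arjun wins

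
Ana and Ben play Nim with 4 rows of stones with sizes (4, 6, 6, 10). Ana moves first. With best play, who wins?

Ana wins

Compute the nim-sum pairwise:
4 ⊕ 6 = 2
2 ⊕ 6 = 4
4 ⊕ 10 = 14
The nim-sum is 14 ≠ 0, so this is an N-position: the player to move can win; Ana has a winning move.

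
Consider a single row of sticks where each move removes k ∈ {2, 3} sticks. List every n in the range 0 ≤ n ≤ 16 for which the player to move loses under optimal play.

0, 1, 5, 6, 10, 11, 15, 16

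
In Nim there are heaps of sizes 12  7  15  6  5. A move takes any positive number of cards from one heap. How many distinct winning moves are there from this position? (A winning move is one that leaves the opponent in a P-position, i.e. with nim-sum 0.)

5

Write each in binary and XOR column by column:
  1100  (12)
  0111  (7)
  1111  (15)
  0110  (6)
  0101  (5)
  ----
  0111  (7)
The overall nim-sum is X = 7. A heap of size p has a winning move iff p XOR X < p (reduce it to p XOR X).
  12: 12 XOR 7 = 11 < 12 — winning move (to 11).
  7: 7 XOR 7 = 0 < 7 — winning move (to 0).
  15: 15 XOR 7 = 8 < 15 — winning move (to 8).
  6: 6 XOR 7 = 1 < 6 — winning move (to 1).
  5: 5 XOR 7 = 2 < 5 — winning move (to 2).
That gives 5 winning moves.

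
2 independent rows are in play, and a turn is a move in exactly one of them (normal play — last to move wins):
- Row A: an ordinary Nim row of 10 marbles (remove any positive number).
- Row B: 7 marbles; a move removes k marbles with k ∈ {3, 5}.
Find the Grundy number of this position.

Row A is a plain Nim row of size 10, so its Grundy value is 10.
Build the Grundy sequence for row B with g(k) = mex{g(k−s) : s ∈ {3, 5}, s ≤ k}:
k:     0  1  2  3  4  5  6  7
g(k):  0  0  0  1  1  1  2  2
So g(7) = 2.
By the Sprague-Grundy theorem, the Grundy value of a sum of independent games is the XOR of the component values.
Combined value = 10 XOR 2 = 8.

8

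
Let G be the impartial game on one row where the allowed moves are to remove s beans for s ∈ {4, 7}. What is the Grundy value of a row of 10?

2

Compute g(0), g(1), … for moves {4, 7}:
g(0) = mex{} = 0
g(1) = mex{} = 0
g(2) = mex{} = 0
g(3) = mex{} = 0
g(4) = mex{0} = 1
g(5) = mex{0} = 1
g(6) = mex{0} = 1
g(7) = mex{0} = 1
g(8) = mex{0,1} = 2
g(9) = mex{0,1} = 2
g(10) = mex{0,1} = 2
So g(10) = 2.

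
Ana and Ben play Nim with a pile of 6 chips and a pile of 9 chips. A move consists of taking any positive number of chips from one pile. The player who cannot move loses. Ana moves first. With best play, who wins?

Ana wins

Nim-sum: 6 ^ 9 = 15.
The nim-sum is 15 ≠ 0, so this is an N-position: the player to move can win; Ana has a winning move.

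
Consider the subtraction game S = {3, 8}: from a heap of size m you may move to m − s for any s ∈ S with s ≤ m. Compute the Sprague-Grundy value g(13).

Grundy values for subtraction set {3, 8}:
g(0) = mex{} = 0
g(1) = mex{} = 0
g(2) = mex{} = 0
g(3) = mex{0} = 1
g(4) = mex{0} = 1
g(5) = mex{0} = 1
g(6) = mex{1} = 0
g(7) = mex{1} = 0
g(8) = mex{0,1} = 2
g(9) = mex{0} = 1
g(10) = mex{0} = 1
g(11) = mex{1,2} = 0
g(12) = mex{1} = 0
g(13) = mex{1} = 0
So g(13) = 0.

0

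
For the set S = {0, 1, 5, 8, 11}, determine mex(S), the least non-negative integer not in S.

The values 0, 1 are all present; 2 is the first non-negative integer missing from the set.

2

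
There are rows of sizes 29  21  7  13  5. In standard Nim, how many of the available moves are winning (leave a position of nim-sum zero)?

5

Bitwise XOR of the heap sizes:
  11101  (29)
  10101  (21)
  00111  (7)
  01101  (13)
  00101  (5)
  -----
  00111  (7)
The overall nim-sum is X = 7. A row of size p has a winning move iff p XOR X < p (reduce it to p XOR X).
  29: 29 XOR 7 = 26 < 29 — winning move (to 26).
  21: 21 XOR 7 = 18 < 21 — winning move (to 18).
  7: 7 XOR 7 = 0 < 7 — winning move (to 0).
  13: 13 XOR 7 = 10 < 13 — winning move (to 10).
  5: 5 XOR 7 = 2 < 5 — winning move (to 2).
That gives 5 winning moves.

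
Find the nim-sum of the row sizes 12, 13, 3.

2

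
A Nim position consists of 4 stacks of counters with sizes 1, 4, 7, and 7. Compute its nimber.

Write each in binary and XOR column by column:
  001  (1)
  100  (4)
  111  (7)
  111  (7)
  ---
  101  (5)

5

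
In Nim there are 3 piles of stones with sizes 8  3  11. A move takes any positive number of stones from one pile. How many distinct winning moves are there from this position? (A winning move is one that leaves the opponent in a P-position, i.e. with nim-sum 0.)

Nim-sum: 8 ^ 3 ^ 11 = 0.
The nim-sum is already 0, so every move leaves a nonzero nim-sum — there are no winning moves.

0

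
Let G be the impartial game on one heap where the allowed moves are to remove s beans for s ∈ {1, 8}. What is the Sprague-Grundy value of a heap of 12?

1

Compute g(0), g(1), … for moves {1, 8}:
k:     0  1  2  3  4  5  6  7  8  9 10 11 12
g(k):  0  1  0  1  0  1  0  1  2  0  1  0  1
So g(12) = 1.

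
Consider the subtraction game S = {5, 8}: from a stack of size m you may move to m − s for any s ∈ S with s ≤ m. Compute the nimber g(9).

1

Build the Grundy sequence with g(k) = mex{g(k−s) : s ∈ {5, 8}, s ≤ k}:
g(0) = mex{} = 0
g(1) = mex{} = 0
g(2) = mex{} = 0
g(3) = mex{} = 0
g(4) = mex{} = 0
g(5) = mex{0} = 1
g(6) = mex{0} = 1
g(7) = mex{0} = 1
g(8) = mex{0} = 1
g(9) = mex{0} = 1
So g(9) = 1.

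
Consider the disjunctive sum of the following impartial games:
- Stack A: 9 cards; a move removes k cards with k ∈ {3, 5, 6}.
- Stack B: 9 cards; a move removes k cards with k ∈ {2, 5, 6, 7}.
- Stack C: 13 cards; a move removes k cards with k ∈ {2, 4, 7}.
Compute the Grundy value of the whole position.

0

For stack A, compute g(0), g(1), … with moves {3, 5, 6}:
k:     0  1  2  3  4  5  6  7  8  9
g(k):  0  0  0  1  1  1  2  2  2  0
So g(9) = 0.
Grundy values for stack B (subtraction set {2, 5, 6, 7}):
k:     0  1  2  3  4  5  6  7  8  9
g(k):  0  0  1  1  0  2  1  3  2  2
So g(9) = 2.
Grundy values for stack C (subtraction set {2, 4, 7}):
k:     0  1  2  3  4  5  6  7  8  9 10 11 12 13
g(k):  0  0  1  1  2  2  0  3  1  0  2  1  0  2
So g(13) = 2.
By the Sprague-Grundy theorem, the Grundy value of a sum of independent games is the XOR of the component values.
Combined value = 0 ⊕ 2 ⊕ 2 = 0.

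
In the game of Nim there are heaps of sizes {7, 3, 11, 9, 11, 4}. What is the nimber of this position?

9

Compute the nim-sum pairwise:
7 XOR 3 = 4
4 XOR 11 = 15
15 XOR 9 = 6
6 XOR 11 = 13
13 XOR 4 = 9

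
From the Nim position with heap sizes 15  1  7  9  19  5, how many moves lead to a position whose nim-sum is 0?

1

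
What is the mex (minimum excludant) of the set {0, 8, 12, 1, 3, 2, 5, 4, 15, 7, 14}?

6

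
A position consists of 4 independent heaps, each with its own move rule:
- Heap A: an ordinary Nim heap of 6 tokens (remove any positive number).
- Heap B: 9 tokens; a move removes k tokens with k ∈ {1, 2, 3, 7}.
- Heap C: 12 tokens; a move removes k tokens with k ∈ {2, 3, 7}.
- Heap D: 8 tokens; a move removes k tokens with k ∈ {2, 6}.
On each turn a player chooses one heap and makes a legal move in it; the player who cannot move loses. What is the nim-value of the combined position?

Heap A is a plain Nim heap of size 6, so its Grundy value is 6.
Grundy values for heap B (subtraction set {1, 2, 3, 7}):
g(0) = mex{} = 0
g(1) = mex{0} = 1
g(2) = mex{0,1} = 2
g(3) = mex{0,1,2} = 3
g(4) = mex{1,2,3} = 0
g(5) = mex{0,2,3} = 1
g(6) = mex{0,1,3} = 2
g(7) = mex{0,1,2} = 3
g(8) = mex{1,2,3} = 0
g(9) = mex{0,2,3} = 1
So g(9) = 1.
For heap C, compute g(0), g(1), … with moves {2, 3, 7}:
g(0) = mex{} = 0
g(1) = mex{} = 0
g(2) = mex{0} = 1
g(3) = mex{0} = 1
g(4) = mex{0,1} = 2
g(5) = mex{1} = 0
g(6) = mex{1,2} = 0
g(7) = mex{0,2} = 1
g(8) = mex{0} = 1
g(9) = mex{0,1} = 2
g(10) = mex{1} = 0
g(11) = mex{1,2} = 0
g(12) = mex{0,2} = 1
So g(12) = 1.
Build the Grundy sequence for heap D with g(k) = mex{g(k−s) : s ∈ {2, 6}, s ≤ k}:
k:     0  1  2  3  4  5  6  7  8
g(k):  0  0  1  1  0  0  1  1  0
So g(8) = 0.
The value of a disjunctive sum is the nim-sum of the parts.
Combined value = 6 XOR 1 XOR 1 XOR 0 = 6.

6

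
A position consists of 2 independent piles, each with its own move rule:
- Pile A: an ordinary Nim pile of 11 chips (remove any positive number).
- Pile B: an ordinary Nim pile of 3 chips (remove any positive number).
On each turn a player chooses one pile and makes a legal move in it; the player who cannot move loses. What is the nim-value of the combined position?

Pile A is a plain Nim pile of size 11, so its Grundy value is 11.
Pile B is a plain Nim pile of size 3, so its Grundy value is 3.
The value of a disjunctive sum is the nim-sum of the parts.
Combined value = 11 ⊕ 3 = 8.

8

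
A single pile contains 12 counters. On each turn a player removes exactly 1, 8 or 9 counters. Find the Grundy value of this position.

Grundy values for subtraction set {1, 8, 9}:
k:     0  1  2  3  4  5  6  7  8  9 10 11 12
g(k):  0  1  0  1  0  1  0  1  2  3  2  3  2
So g(12) = 2.

2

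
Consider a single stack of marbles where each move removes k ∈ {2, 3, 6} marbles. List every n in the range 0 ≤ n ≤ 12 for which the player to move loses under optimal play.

0, 1, 5, 9, 10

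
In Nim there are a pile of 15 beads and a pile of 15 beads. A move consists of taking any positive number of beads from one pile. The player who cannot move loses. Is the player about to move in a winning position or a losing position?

Losing position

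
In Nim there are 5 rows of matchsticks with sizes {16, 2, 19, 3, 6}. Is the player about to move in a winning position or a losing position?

Bitwise XOR of the heap sizes:
  10000  (16)
  00010  (2)
  10011  (19)
  00011  (3)
  00110  (6)
  -----
  00100  (4)
The nim-sum is 4 ≠ 0, so this is an N-position: the player to move can win.

Winning position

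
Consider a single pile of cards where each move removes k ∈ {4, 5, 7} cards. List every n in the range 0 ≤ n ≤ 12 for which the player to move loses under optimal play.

Grundy values for subtraction set {4, 5, 7}:
k:     0  1  2  3  4  5  6  7  8  9 10 11 12
g(k):  0  0  0  0  1  1  1  1  2  2  2  0  0
The P-positions (g = 0) in 0..12 are 0, 1, 2, 3, 11, 12.

0, 1, 2, 3, 11, 12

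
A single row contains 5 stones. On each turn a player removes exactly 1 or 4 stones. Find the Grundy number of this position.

0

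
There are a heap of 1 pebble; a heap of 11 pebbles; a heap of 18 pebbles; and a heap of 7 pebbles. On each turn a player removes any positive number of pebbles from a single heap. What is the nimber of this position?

31

Nim-sum: 1 ^ 11 ^ 18 ^ 7 = 31.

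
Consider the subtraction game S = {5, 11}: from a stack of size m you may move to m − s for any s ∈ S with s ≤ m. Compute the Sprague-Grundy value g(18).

Build the Grundy sequence with g(k) = mex{g(k−s) : s ∈ {5, 11}, s ≤ k}:
k:     0  1  2  3  4  5  6  7  8  9 10 11 12 13 14 15 16 17 18
g(k):  0  0  0  0  0  1  1  1  1  1  0  2  2  2  2  1  0  0  0
So g(18) = 0.

0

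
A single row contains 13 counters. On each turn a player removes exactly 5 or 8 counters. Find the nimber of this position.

Compute g(0), g(1), … for moves {5, 8}:
g(0) = mex{} = 0
g(1) = mex{} = 0
g(2) = mex{} = 0
g(3) = mex{} = 0
g(4) = mex{} = 0
g(5) = mex{0} = 1
g(6) = mex{0} = 1
g(7) = mex{0} = 1
g(8) = mex{0} = 1
g(9) = mex{0} = 1
g(10) = mex{0,1} = 2
g(11) = mex{0,1} = 2
g(12) = mex{0,1} = 2
g(13) = mex{1} = 0
So g(13) = 0.

0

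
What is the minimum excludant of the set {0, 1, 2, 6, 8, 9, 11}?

The values 0, 1, 2 are all present; 3 is the first non-negative integer missing from the set.

3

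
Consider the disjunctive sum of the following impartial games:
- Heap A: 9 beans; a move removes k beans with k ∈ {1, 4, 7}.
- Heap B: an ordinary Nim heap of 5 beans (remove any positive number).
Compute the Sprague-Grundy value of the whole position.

4

Grundy values for heap A (subtraction set {1, 4, 7}):
g(0) = mex{} = 0
g(1) = mex{0} = 1
g(2) = mex{1} = 0
g(3) = mex{0} = 1
g(4) = mex{0,1} = 2
g(5) = mex{1,2} = 0
g(6) = mex{0} = 1
g(7) = mex{0,1} = 2
g(8) = mex{1,2} = 0
g(9) = mex{0} = 1
So g(9) = 1.
Heap B is a plain Nim heap of size 5, so its Grundy value is 5.
The value of a disjunctive sum is the nim-sum of the parts.
Combined value = 1 XOR 5 = 4.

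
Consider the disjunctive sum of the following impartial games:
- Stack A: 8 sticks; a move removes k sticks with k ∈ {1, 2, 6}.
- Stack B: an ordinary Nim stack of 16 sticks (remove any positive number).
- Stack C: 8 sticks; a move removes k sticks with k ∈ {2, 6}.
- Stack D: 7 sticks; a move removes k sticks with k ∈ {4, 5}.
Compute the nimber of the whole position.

Grundy values for stack A (subtraction set {1, 2, 6}):
k:     0  1  2  3  4  5  6  7  8
g(k):  0  1  2  0  1  2  3  0  1
So g(8) = 1.
Stack B is a plain Nim stack of size 16, so its Grundy value is 16.
Grundy values for stack C (subtraction set {2, 6}):
k:     0  1  2  3  4  5  6  7  8
g(k):  0  0  1  1  0  0  1  1  0
So g(8) = 0.
Grundy values for stack D (subtraction set {4, 5}):
g(0) = mex{} = 0
g(1) = mex{} = 0
g(2) = mex{} = 0
g(3) = mex{} = 0
g(4) = mex{0} = 1
g(5) = mex{0} = 1
g(6) = mex{0} = 1
g(7) = mex{0} = 1
So g(7) = 1.
The value of a disjunctive sum is the nim-sum of the parts.
Combined value = 1 ⊕ 16 ⊕ 0 ⊕ 1 = 16.

16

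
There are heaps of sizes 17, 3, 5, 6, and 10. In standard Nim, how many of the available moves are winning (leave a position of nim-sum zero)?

Nim-sum: 17 ⊕ 3 ⊕ 5 ⊕ 6 ⊕ 10 = 27.
The overall nim-sum is X = 27. A heap of size p has a winning move iff p XOR X < p (reduce it to p XOR X).
  17: 17 XOR 27 = 10 < 17 — winning move (to 10).
  3: 3 XOR 27 = 24 ≥ 3 — no move.
  5: 5 XOR 27 = 30 ≥ 5 — no move.
  6: 6 XOR 27 = 29 ≥ 6 — no move.
  10: 10 XOR 27 = 17 ≥ 10 — no move.
That gives 1 winning move.

1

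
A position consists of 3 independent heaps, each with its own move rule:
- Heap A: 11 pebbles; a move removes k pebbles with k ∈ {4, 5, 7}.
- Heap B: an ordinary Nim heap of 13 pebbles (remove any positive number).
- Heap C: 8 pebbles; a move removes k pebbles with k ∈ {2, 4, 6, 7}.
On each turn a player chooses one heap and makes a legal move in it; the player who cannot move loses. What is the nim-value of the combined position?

9

For heap A, compute g(0), g(1), … with moves {4, 5, 7}:
k:     0  1  2  3  4  5  6  7  8  9 10 11
g(k):  0  0  0  0  1  1  1  1  2  2  2  0
So g(11) = 0.
Heap B is a plain Nim heap of size 13, so its Grundy value is 13.
Build the Grundy sequence for heap C with g(k) = mex{g(k−s) : s ∈ {2, 4, 6, 7}, s ≤ k}:
g(0) = mex{} = 0
g(1) = mex{} = 0
g(2) = mex{0} = 1
g(3) = mex{0} = 1
g(4) = mex{0,1} = 2
g(5) = mex{0,1} = 2
g(6) = mex{0,1,2} = 3
g(7) = mex{0,1,2} = 3
g(8) = mex{0,1,2,3} = 4
So g(8) = 4.
The value of a disjunctive sum is the nim-sum of the parts.
Combined value = 0 ⊕ 13 ⊕ 4 = 9.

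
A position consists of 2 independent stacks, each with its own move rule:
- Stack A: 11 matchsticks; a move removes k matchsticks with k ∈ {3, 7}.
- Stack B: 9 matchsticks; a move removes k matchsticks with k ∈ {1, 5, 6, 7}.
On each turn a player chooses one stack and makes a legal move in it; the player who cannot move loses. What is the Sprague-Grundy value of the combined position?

For stack A, compute g(0), g(1), … with moves {3, 7}:
g(0) = mex{} = 0
g(1) = mex{} = 0
g(2) = mex{} = 0
g(3) = mex{0} = 1
g(4) = mex{0} = 1
g(5) = mex{0} = 1
g(6) = mex{1} = 0
g(7) = mex{0,1} = 2
g(8) = mex{0,1} = 2
g(9) = mex{0} = 1
g(10) = mex{1,2} = 0
g(11) = mex{1,2} = 0
So g(11) = 0.
For stack B, compute g(0), g(1), … with moves {1, 5, 6, 7}:
g(0) = mex{} = 0
g(1) = mex{0} = 1
g(2) = mex{1} = 0
g(3) = mex{0} = 1
g(4) = mex{1} = 0
g(5) = mex{0} = 1
g(6) = mex{0,1} = 2
g(7) = mex{0,1,2} = 3
g(8) = mex{0,1,3} = 2
g(9) = mex{0,1,2} = 3
So g(9) = 3.
The value of a disjunctive sum is the nim-sum of the parts.
Combined value = 0 ⊕ 3 = 3.

3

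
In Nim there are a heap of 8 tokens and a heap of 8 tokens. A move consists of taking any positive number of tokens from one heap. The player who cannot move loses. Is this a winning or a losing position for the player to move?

Nim-sum: 8 ^ 8 = 0.
The nim-sum is 0, so this is a P-position: the player to move is in a losing position under optimal play.

Losing position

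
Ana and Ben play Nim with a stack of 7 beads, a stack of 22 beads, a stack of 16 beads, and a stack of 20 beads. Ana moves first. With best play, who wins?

In binary:
  00111  (7)
  10110  (22)
  10000  (16)
  10100  (20)
  -----
  10101  (21)
The nim-sum is 21 ≠ 0, so this is an N-position: the player to move can win; Ana has a winning move.

Ana wins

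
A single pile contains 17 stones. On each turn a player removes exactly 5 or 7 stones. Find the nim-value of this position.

Build the Grundy sequence with g(k) = mex{g(k−s) : s ∈ {5, 7}, s ≤ k}:
k:     0  1  2  3  4  5  6  7  8  9 10 11 12 13 14 15 16 17
g(k):  0  0  0  0  0  1  1  1  1  1  2  2  0  0  0  0  0  1
So g(17) = 1.

1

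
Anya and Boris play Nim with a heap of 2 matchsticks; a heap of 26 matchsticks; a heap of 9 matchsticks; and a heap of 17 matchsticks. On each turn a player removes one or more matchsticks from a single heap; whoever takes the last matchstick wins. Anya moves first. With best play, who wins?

Boris wins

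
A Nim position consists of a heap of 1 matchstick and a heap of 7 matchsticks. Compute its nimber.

6

Nim-sum: 1 ⊕ 7 = 6.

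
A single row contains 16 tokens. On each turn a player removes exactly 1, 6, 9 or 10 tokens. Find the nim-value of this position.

Compute g(0), g(1), … for moves {1, 6, 9, 10}:
k:     0  1  2  3  4  5  6  7  8  9 10 11 12 13 14 15 16
g(k):  0  1  0  1  0  1  2  0  1  2  3  2  3  2  3  0  1
So g(16) = 1.

1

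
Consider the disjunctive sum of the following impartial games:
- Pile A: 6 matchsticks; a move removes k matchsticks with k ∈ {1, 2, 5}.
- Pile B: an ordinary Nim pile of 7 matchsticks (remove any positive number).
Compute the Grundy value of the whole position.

Grundy values for pile A (subtraction set {1, 2, 5}):
g(0) = mex{} = 0
g(1) = mex{0} = 1
g(2) = mex{0,1} = 2
g(3) = mex{1,2} = 0
g(4) = mex{0,2} = 1
g(5) = mex{0,1} = 2
g(6) = mex{1,2} = 0
So g(6) = 0.
Pile B is a plain Nim pile of size 7, so its Grundy value is 7.
The value of a disjunctive sum is the nim-sum of the parts.
Combined value = 0 ⊕ 7 = 7.

7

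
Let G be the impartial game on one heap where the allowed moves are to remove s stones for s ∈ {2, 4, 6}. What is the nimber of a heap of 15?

3

Build the Grundy sequence with g(k) = mex{g(k−s) : s ∈ {2, 4, 6}, s ≤ k}:
k:     0  1  2  3  4  5  6  7  8  9 10 11 12 13 14 15
g(k):  0  0  1  1  2  2  3  3  0  0  1  1  2  2  3  3
So g(15) = 3.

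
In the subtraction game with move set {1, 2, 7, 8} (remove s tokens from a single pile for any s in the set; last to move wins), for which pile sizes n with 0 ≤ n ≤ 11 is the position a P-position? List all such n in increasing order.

Compute g(0), g(1), … for moves {1, 2, 7, 8}:
k:     0  1  2  3  4  5  6  7  8  9 10 11
g(k):  0  1  2  0  1  2  0  1  2  0  1  2
The P-positions (g = 0) in 0..11 are 0, 3, 6, 9.

0, 3, 6, 9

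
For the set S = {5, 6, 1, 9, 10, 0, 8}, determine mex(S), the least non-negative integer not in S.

2

The values 0, 1 are all present; 2 is the first non-negative integer missing from the set.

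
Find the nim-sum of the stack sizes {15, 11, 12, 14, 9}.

15

Compute the nim-sum pairwise:
15 XOR 11 = 4
4 XOR 12 = 8
8 XOR 14 = 6
6 XOR 9 = 15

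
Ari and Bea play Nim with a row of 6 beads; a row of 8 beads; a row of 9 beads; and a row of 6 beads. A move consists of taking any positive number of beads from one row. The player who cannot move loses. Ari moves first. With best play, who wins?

Ari wins

In binary:
  0110  (6)
  1000  (8)
  1001  (9)
  0110  (6)
  ----
  0001  (1)
The nim-sum is 1 ≠ 0, so this is an N-position: the player to move can win; Ari has a winning move.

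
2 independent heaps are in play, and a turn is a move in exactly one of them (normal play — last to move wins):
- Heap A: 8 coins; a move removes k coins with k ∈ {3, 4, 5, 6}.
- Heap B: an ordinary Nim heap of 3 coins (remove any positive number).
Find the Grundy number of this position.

1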